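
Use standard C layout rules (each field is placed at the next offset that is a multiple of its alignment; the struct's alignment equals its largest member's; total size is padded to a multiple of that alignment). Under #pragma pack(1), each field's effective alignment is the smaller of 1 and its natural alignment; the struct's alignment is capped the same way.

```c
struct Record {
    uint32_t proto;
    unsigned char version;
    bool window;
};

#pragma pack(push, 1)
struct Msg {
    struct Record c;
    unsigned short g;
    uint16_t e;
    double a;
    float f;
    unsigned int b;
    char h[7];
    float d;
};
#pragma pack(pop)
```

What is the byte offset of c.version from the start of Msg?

Record: proto at 0 (size 4, align 4) → ends 4; version at 4 (size 1, align 1) → ends 5; window at 5 (size 1, align 1) → ends 6; tail pad 2 to reach multiple of 4; total 8 bytes, alignment 4
c at 0 (size 8, align 1) → ends 8
within Record: version at 4
0 + 4 = 4

4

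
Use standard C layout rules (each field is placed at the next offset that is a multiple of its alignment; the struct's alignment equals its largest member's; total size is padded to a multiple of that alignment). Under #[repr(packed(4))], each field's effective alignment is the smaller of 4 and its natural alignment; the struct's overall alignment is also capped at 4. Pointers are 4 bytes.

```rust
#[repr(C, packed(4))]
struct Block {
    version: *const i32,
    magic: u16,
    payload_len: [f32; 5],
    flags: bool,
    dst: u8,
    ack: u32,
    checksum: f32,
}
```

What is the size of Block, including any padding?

0..4  version  (4B, 4-aligned)
4..6  magic  (2B, 2-aligned)
6..8  -- padding (2B)
8..28  payload_len  (20B, 4-aligned)
28..29  flags  (1B, 1-aligned)
29..30  dst  (1B, 1-aligned)
30..32  -- padding (2B)
32..36  ack  (4B, 4-aligned)
36..40  checksum  (4B, 4-aligned)
sizeof = 40, alignof = 4

40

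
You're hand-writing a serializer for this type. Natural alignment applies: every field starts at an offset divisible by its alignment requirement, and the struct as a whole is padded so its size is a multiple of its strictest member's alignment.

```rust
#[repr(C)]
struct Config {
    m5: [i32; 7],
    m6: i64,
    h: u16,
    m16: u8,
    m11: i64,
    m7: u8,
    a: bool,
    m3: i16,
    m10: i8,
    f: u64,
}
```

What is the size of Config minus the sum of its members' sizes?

@0: m5 [28B, align 4] → 28
+4 pad (align 8)
@32: m6 [8B, align 8] → 40
@40: h [2B, align 2] → 42
@42: m16 [1B, align 1] → 43
+5 pad (align 8)
@48: m11 [8B, align 8] → 56
@56: m7 [1B, align 1] → 57
@57: a [1B, align 1] → 58
@58: m3 [2B, align 2] → 60
@60: m10 [1B, align 1] → 61
+3 pad (align 8)
@64: f [8B, align 8] → 72
size 72, align 8
data bytes 60, size 72 → padding 12

12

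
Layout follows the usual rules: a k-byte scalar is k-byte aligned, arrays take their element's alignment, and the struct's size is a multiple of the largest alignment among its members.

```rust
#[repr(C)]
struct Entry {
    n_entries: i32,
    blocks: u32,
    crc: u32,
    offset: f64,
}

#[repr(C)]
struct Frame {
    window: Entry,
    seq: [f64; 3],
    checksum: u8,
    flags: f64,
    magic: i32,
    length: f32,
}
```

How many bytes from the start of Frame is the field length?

68

Entry: 0..4  n_entries  (4B, 4-aligned); 4..8  blocks  (4B, 4-aligned); 8..12  crc  (4B, 4-aligned); 12..16  -- padding (4B); 16..24  offset  (8B, 8-aligned); sizeof = 24, alignof = 8
0..24  window  (24B, 8-aligned)
24..48  seq  (24B, 8-aligned)
48..49  checksum  (1B, 1-aligned)
49..56  -- padding (7B)
56..64  flags  (8B, 8-aligned)
64..68  magic  (4B, 4-aligned)
68..72  length  (4B, 4-aligned)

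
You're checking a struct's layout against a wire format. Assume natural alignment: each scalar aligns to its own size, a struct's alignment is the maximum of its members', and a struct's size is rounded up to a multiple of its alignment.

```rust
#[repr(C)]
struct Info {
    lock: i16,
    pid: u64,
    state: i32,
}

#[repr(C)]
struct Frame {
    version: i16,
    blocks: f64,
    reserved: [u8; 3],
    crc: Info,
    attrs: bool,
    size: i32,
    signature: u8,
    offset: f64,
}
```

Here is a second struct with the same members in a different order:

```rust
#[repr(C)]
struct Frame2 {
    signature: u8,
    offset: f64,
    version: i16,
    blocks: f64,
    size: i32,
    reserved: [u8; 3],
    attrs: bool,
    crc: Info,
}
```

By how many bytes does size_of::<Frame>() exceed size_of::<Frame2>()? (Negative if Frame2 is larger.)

8

Info: @0: lock [2B, align 2] → 2; +6 pad (align 8); @8: pid [8B, align 8] → 16; @16: state [4B, align 4] → 20; +4 tail pad (align 8); size 24, align 8
@0: version [2B, align 2] → 2
+6 pad (align 8)
@8: blocks [8B, align 8] → 16
@16: reserved [3B, align 1] → 19
+5 pad (align 8)
@24: crc [24B, align 8] → 48
@48: attrs [1B, align 1] → 49
+3 pad (align 4)
@52: size [4B, align 4] → 56
@56: signature [1B, align 1] → 57
+7 pad (align 8)
@64: offset [8B, align 8] → 72
size 72, align 8
— Frame2 —
@0: signature [1B, align 1] → 1
+7 pad (align 8)
@8: offset [8B, align 8] → 16
@16: version [2B, align 2] → 18
+6 pad (align 8)
@24: blocks [8B, align 8] → 32
@32: size [4B, align 4] → 36
@36: reserved [3B, align 1] → 39
@39: attrs [1B, align 1] → 40
@40: crc [24B, align 8] → 64
size 64, align 8
72 − 64 = 8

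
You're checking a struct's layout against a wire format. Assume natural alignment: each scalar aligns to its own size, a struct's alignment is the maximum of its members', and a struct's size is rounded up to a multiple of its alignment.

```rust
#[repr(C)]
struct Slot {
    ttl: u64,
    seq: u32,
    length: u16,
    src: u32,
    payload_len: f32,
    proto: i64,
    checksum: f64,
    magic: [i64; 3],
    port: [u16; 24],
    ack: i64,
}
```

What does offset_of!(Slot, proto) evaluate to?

0..8  ttl  (8B, 8-aligned)
8..12  seq  (4B, 4-aligned)
12..14  length  (2B, 2-aligned)
14..16  -- padding (2B)
16..20  src  (4B, 4-aligned)
20..24  payload_len  (4B, 4-aligned)
24..32  proto  (8B, 8-aligned)

24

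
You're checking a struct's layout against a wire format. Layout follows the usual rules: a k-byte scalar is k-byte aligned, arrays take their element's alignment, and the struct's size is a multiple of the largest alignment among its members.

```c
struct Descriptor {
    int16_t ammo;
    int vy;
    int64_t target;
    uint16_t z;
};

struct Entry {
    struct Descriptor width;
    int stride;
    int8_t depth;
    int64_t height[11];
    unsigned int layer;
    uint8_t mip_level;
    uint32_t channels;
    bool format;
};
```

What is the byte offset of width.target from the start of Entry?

8

Descriptor: ammo at 0 (size 2, align 2) → ends 2; pad 2 to align 4 for vy; vy at 4 (size 4, align 4) → ends 8; target at 8 (size 8, align 8) → ends 16; z at 16 (size 2, align 2) → ends 18; tail pad 6 to reach multiple of 8; total 24 bytes, alignment 8
width at 0 (size 24, align 8) → ends 24
within Descriptor: target at 8
0 + 8 = 8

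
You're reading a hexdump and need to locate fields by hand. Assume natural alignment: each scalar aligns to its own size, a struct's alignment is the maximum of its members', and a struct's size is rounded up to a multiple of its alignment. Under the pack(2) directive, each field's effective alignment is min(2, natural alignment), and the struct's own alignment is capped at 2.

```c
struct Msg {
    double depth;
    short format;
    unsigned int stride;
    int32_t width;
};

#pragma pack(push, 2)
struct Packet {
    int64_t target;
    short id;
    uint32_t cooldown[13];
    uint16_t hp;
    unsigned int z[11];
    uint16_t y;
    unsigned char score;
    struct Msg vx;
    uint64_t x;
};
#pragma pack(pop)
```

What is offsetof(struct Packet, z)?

64

Msg: depth at 0 (size 8, align 8) → ends 8; format at 8 (size 2, align 2) → ends 10; pad 2 to align 4 for stride; stride at 12 (size 4, align 4) → ends 16; width at 16 (size 4, align 4) → ends 20; tail pad 4 to reach multiple of 8; total 24 bytes, alignment 8
target at 0 (size 8, align 2) → ends 8
id at 8 (size 2, align 2) → ends 10
cooldown at 10 (size 52, align 2) → ends 62
hp at 62 (size 2, align 2) → ends 64
z at 64 (size 44, align 2) → ends 108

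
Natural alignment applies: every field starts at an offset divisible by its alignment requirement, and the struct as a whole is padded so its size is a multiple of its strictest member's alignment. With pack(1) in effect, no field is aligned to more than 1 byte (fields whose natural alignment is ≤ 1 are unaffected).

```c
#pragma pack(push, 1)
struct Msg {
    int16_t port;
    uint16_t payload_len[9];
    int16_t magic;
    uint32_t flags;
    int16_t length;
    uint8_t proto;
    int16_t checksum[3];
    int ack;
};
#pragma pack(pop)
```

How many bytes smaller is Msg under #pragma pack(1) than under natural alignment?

5

natural layout:
  0..2  port  (2B, 2-aligned)
  2..20  payload_len  (18B, 2-aligned)
  20..22  magic  (2B, 2-aligned)
  22..24  -- padding (2B)
  24..28  flags  (4B, 4-aligned)
  28..30  length  (2B, 2-aligned)
  30..31  proto  (1B, 1-aligned)
  31..32  -- padding (1B)
  32..38  checksum  (6B, 2-aligned)
  38..40  -- padding (2B)
  40..44  ack  (4B, 4-aligned)
  sizeof = 44, alignof = 4
packed(1) layout:
  0..2  port  (2B, 1-aligned)
  2..20  payload_len  (18B, 1-aligned)
  20..22  magic  (2B, 1-aligned)
  22..26  flags  (4B, 1-aligned)
  26..28  length  (2B, 1-aligned)
  28..29  proto  (1B, 1-aligned)
  29..35  checksum  (6B, 1-aligned)
  35..39  ack  (4B, 1-aligned)
  sizeof = 39, alignof = 1
44 − 39 = 5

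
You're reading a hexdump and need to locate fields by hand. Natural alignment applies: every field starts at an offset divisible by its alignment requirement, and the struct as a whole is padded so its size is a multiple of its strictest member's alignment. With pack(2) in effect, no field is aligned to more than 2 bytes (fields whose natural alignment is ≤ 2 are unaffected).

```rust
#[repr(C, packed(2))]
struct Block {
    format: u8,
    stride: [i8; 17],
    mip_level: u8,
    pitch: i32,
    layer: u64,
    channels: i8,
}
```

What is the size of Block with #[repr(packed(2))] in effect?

34

0..1  format  (1B, 1-aligned)
1..18  stride  (17B, 1-aligned)
18..19  mip_level  (1B, 1-aligned)
19..20  -- padding (1B)
20..24  pitch  (4B, 2-aligned)
24..32  layer  (8B, 2-aligned)
32..33  channels  (1B, 1-aligned)
33..34  -- tail padding (1B)
sizeof = 34, alignof = 2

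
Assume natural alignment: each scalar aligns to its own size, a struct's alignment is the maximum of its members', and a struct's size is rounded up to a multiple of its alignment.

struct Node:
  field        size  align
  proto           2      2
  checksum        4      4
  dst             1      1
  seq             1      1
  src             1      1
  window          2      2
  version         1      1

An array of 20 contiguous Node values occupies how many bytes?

320

@0: proto [2B, align 2] → 2
+2 pad (align 4)
@4: checksum [4B, align 4] → 8
@8: dst [1B, align 1] → 9
@9: seq [1B, align 1] → 10
@10: src [1B, align 1] → 11
+1 pad (align 2)
@12: window [2B, align 2] → 14
@14: version [1B, align 1] → 15
+1 tail pad (align 4)
size 16, align 4
array of 20: 20 × 16 = 320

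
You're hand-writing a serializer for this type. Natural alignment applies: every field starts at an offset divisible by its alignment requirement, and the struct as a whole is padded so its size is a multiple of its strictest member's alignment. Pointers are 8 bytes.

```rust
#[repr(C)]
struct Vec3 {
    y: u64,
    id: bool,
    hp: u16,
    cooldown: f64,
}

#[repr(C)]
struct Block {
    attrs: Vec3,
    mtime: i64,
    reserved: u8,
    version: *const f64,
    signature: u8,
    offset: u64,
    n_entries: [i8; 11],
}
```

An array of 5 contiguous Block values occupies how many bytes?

400

Vec3: 0..8  y  (8B, 8-aligned); 8..9  id  (1B, 1-aligned); 9..10  -- padding (1B); 10..12  hp  (2B, 2-aligned); 12..16  -- padding (4B); 16..24  cooldown  (8B, 8-aligned); sizeof = 24, alignof = 8
0..24  attrs  (24B, 8-aligned)
24..32  mtime  (8B, 8-aligned)
32..33  reserved  (1B, 1-aligned)
33..40  -- padding (7B)
40..48  version  (8B, 8-aligned)
48..49  signature  (1B, 1-aligned)
49..56  -- padding (7B)
56..64  offset  (8B, 8-aligned)
64..75  n_entries  (11B, 1-aligned)
75..80  -- tail padding (5B)
sizeof = 80, alignof = 8
array of 5: 5 × 80 = 400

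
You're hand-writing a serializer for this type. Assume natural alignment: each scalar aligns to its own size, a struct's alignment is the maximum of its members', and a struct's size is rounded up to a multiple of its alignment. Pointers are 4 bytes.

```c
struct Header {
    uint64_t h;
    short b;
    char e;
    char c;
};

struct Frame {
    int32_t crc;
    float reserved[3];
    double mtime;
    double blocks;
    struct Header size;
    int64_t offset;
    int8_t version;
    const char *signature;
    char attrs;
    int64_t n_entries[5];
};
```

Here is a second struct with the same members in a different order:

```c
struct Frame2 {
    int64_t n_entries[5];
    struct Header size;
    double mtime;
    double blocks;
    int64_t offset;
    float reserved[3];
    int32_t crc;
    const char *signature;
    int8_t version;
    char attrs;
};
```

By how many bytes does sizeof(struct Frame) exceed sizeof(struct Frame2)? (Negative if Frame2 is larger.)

Header: @0: h [8B, align 8] → 8; @8: b [2B, align 2] → 10; @10: e [1B, align 1] → 11; @11: c [1B, align 1] → 12; +4 tail pad (align 8); size 16, align 8
@0: crc [4B, align 4] → 4
@4: reserved [12B, align 4] → 16
@16: mtime [8B, align 8] → 24
@24: blocks [8B, align 8] → 32
@32: size [16B, align 8] → 48
@48: offset [8B, align 8] → 56
@56: version [1B, align 1] → 57
+3 pad (align 4)
@60: signature [4B, align 4] → 64
@64: attrs [1B, align 1] → 65
+7 pad (align 8)
@72: n_entries [40B, align 8] → 112
size 112, align 8
— Frame2 —
@0: n_entries [40B, align 8] → 40
@40: size [16B, align 8] → 56
@56: mtime [8B, align 8] → 64
@64: blocks [8B, align 8] → 72
@72: offset [8B, align 8] → 80
@80: reserved [12B, align 4] → 92
@92: crc [4B, align 4] → 96
@96: signature [4B, align 4] → 100
@100: version [1B, align 1] → 101
@101: attrs [1B, align 1] → 102
+2 tail pad (align 8)
size 104, align 8
112 − 104 = 8

8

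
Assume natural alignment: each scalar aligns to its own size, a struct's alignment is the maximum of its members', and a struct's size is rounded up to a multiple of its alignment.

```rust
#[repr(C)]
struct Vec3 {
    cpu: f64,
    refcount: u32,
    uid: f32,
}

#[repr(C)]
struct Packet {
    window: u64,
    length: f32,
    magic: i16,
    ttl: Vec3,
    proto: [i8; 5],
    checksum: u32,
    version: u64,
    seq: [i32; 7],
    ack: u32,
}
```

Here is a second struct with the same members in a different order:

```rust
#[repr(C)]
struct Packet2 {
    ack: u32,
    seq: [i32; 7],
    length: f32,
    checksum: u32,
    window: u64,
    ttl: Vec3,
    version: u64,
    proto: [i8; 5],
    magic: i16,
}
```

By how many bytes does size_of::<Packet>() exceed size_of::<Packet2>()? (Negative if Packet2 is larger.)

8

Vec3: 0..8  cpu  (8B, 8-aligned); 8..12  refcount  (4B, 4-aligned); 12..16  uid  (4B, 4-aligned); sizeof = 16, alignof = 8
0..8  window  (8B, 8-aligned)
8..12  length  (4B, 4-aligned)
12..14  magic  (2B, 2-aligned)
14..16  -- padding (2B)
16..32  ttl  (16B, 8-aligned)
32..37  proto  (5B, 1-aligned)
37..40  -- padding (3B)
40..44  checksum  (4B, 4-aligned)
44..48  -- padding (4B)
48..56  version  (8B, 8-aligned)
56..84  seq  (28B, 4-aligned)
84..88  ack  (4B, 4-aligned)
sizeof = 88, alignof = 8
— Packet2 —
0..4  ack  (4B, 4-aligned)
4..32  seq  (28B, 4-aligned)
32..36  length  (4B, 4-aligned)
36..40  checksum  (4B, 4-aligned)
40..48  window  (8B, 8-aligned)
48..64  ttl  (16B, 8-aligned)
64..72  version  (8B, 8-aligned)
72..77  proto  (5B, 1-aligned)
77..78  -- padding (1B)
78..80  magic  (2B, 2-aligned)
sizeof = 80, alignof = 8
88 − 80 = 8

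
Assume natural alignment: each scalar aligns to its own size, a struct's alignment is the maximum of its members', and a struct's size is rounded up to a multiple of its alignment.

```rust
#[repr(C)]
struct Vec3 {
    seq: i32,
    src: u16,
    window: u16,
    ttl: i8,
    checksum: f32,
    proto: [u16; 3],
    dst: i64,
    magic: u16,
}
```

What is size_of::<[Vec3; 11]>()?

440

@0: seq [4B, align 4] → 4
@4: src [2B, align 2] → 6
@6: window [2B, align 2] → 8
@8: ttl [1B, align 1] → 9
+3 pad (align 4)
@12: checksum [4B, align 4] → 16
@16: proto [6B, align 2] → 22
+2 pad (align 8)
@24: dst [8B, align 8] → 32
@32: magic [2B, align 2] → 34
+6 tail pad (align 8)
size 40, align 8
array of 11: 11 × 40 = 440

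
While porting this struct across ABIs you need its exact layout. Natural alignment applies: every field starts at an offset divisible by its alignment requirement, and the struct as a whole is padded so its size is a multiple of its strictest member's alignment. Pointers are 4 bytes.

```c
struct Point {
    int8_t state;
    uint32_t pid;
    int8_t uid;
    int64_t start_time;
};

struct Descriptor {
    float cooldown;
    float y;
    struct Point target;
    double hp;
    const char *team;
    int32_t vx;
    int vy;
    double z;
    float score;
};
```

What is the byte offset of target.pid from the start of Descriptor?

Point: @0: state [1B, align 1] → 1; +3 pad (align 4); @4: pid [4B, align 4] → 8; @8: uid [1B, align 1] → 9; +7 pad (align 8); @16: start_time [8B, align 8] → 24; size 24, align 8
@0: cooldown [4B, align 4] → 4
@4: y [4B, align 4] → 8
@8: target [24B, align 8] → 32
within Point: pid at 4
8 + 4 = 12

12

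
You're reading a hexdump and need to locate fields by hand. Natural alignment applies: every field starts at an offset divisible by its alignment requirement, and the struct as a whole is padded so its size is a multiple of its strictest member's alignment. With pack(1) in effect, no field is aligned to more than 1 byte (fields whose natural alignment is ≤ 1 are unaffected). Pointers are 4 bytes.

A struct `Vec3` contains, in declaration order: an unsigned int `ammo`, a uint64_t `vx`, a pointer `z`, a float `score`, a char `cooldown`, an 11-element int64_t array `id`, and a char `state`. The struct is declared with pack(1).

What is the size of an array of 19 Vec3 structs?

2090

0..4  ammo  (4B, 1-aligned)
4..12  vx  (8B, 1-aligned)
12..16  z  (4B, 1-aligned)
16..20  score  (4B, 1-aligned)
20..21  cooldown  (1B, 1-aligned)
21..109  id  (88B, 1-aligned)
109..110  state  (1B, 1-aligned)
sizeof = 110, alignof = 1
array of 19: 19 × 110 = 2090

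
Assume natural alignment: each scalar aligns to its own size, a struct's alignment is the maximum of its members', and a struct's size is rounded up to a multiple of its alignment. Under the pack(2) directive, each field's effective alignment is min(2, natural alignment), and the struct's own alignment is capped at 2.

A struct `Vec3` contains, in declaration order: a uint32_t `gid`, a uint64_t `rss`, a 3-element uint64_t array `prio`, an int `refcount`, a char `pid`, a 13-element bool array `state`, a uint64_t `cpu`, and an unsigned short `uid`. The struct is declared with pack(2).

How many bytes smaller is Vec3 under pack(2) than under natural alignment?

natural layout:
  @0: gid [4B, align 4] → 4
  +4 pad (align 8)
  @8: rss [8B, align 8] → 16
  @16: prio [24B, align 8] → 40
  @40: refcount [4B, align 4] → 44
  @44: pid [1B, align 1] → 45
  @45: state [13B, align 1] → 58
  +6 pad (align 8)
  @64: cpu [8B, align 8] → 72
  @72: uid [2B, align 2] → 74
  +6 tail pad (align 8)
  size 80, align 8
packed(2) layout:
  @0: gid [4B, align 2] → 4
  @4: rss [8B, align 2] → 12
  @12: prio [24B, align 2] → 36
  @36: refcount [4B, align 2] → 40
  @40: pid [1B, align 1] → 41
  @41: state [13B, align 1] → 54
  @54: cpu [8B, align 2] → 62
  @62: uid [2B, align 2] → 64
  size 64, align 2
80 − 64 = 16

16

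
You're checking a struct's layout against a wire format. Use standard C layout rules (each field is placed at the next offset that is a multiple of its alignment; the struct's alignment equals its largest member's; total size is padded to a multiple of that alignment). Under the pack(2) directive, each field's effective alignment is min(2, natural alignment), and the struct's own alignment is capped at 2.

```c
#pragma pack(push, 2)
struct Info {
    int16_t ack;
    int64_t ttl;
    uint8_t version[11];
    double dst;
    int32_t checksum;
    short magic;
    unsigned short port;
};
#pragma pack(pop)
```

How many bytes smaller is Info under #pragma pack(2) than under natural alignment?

10

natural layout:
  @0: ack [2B, align 2] → 2
  +6 pad (align 8)
  @8: ttl [8B, align 8] → 16
  @16: version [11B, align 1] → 27
  +5 pad (align 8)
  @32: dst [8B, align 8] → 40
  @40: checksum [4B, align 4] → 44
  @44: magic [2B, align 2] → 46
  @46: port [2B, align 2] → 48
  size 48, align 8
packed(2) layout:
  @0: ack [2B, align 2] → 2
  @2: ttl [8B, align 2] → 10
  @10: version [11B, align 1] → 21
  +1 pad (align 2)
  @22: dst [8B, align 2] → 30
  @30: checksum [4B, align 2] → 34
  @34: magic [2B, align 2] → 36
  @36: port [2B, align 2] → 38
  size 38, align 2
48 − 38 = 10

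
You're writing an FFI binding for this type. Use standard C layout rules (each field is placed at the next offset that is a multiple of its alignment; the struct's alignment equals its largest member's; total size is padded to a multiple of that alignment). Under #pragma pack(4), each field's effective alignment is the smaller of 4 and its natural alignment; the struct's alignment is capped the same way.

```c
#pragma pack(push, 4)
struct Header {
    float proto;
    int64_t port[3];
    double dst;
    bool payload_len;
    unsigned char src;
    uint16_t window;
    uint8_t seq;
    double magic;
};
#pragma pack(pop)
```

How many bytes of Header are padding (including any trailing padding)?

0..4  proto  (4B, 4-aligned)
4..28  port  (24B, 4-aligned)
28..36  dst  (8B, 4-aligned)
36..37  payload_len  (1B, 1-aligned)
37..38  src  (1B, 1-aligned)
38..40  window  (2B, 2-aligned)
40..41  seq  (1B, 1-aligned)
41..44  -- padding (3B)
44..52  magic  (8B, 4-aligned)
sizeof = 52, alignof = 4
data bytes 49, size 52 → padding 3

3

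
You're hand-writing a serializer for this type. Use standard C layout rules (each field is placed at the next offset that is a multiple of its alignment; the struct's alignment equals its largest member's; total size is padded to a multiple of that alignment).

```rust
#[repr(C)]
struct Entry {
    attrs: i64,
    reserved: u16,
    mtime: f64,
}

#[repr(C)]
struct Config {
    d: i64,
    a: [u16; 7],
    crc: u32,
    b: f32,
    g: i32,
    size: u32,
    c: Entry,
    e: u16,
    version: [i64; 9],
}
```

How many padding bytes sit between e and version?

6

Entry: attrs at 0 (size 8, align 8) → ends 8; reserved at 8 (size 2, align 2) → ends 10; pad 6 to align 8 for mtime; mtime at 16 (size 8, align 8) → ends 24; total 24 bytes, alignment 8
d at 0 (size 8, align 8) → ends 8
a at 8 (size 14, align 2) → ends 22
pad 2 to align 4 for crc
crc at 24 (size 4, align 4) → ends 28
b at 28 (size 4, align 4) → ends 32
g at 32 (size 4, align 4) → ends 36
size at 36 (size 4, align 4) → ends 40
c at 40 (size 24, align 8) → ends 64
e at 64 (size 2, align 2) → ends 66
pad 6 to align 8 for version
version at 72 (size 72, align 8) → ends 144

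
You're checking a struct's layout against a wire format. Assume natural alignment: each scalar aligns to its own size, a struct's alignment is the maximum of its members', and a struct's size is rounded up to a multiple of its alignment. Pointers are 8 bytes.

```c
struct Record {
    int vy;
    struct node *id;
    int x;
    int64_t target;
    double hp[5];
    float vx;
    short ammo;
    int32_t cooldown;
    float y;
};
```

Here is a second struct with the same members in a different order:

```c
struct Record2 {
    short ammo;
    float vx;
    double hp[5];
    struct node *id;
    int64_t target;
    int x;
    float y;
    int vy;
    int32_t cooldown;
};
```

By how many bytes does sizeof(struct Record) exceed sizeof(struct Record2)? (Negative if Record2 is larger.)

vy at 0 (size 4, align 4) → ends 4
pad 4 to align 8 for id
id at 8 (size 8, align 8) → ends 16
x at 16 (size 4, align 4) → ends 20
pad 4 to align 8 for target
target at 24 (size 8, align 8) → ends 32
hp at 32 (size 40, align 8) → ends 72
vx at 72 (size 4, align 4) → ends 76
ammo at 76 (size 2, align 2) → ends 78
pad 2 to align 4 for cooldown
cooldown at 80 (size 4, align 4) → ends 84
y at 84 (size 4, align 4) → ends 88
total 88 bytes, alignment 8
— Record2 —
ammo at 0 (size 2, align 2) → ends 2
pad 2 to align 4 for vx
vx at 4 (size 4, align 4) → ends 8
hp at 8 (size 40, align 8) → ends 48
id at 48 (size 8, align 8) → ends 56
target at 56 (size 8, align 8) → ends 64
x at 64 (size 4, align 4) → ends 68
y at 68 (size 4, align 4) → ends 72
vy at 72 (size 4, align 4) → ends 76
cooldown at 76 (size 4, align 4) → ends 80
total 80 bytes, alignment 8
88 − 80 = 8

8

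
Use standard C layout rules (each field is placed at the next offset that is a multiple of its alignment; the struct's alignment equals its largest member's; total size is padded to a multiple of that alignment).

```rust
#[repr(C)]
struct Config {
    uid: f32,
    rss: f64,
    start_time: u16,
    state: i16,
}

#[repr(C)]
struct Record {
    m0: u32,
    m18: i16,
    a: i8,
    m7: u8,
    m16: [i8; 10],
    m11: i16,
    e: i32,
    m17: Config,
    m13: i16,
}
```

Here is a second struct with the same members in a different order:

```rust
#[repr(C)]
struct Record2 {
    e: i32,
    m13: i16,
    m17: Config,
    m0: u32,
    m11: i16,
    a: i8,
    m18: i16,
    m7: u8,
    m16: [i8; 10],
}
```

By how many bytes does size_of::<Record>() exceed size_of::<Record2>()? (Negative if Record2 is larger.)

Config: 0..4  uid  (4B, 4-aligned); 4..8  -- padding (4B); 8..16  rss  (8B, 8-aligned); 16..18  start_time  (2B, 2-aligned); 18..20  state  (2B, 2-aligned); 20..24  -- tail padding (4B); sizeof = 24, alignof = 8
0..4  m0  (4B, 4-aligned)
4..6  m18  (2B, 2-aligned)
6..7  a  (1B, 1-aligned)
7..8  m7  (1B, 1-aligned)
8..18  m16  (10B, 1-aligned)
18..20  m11  (2B, 2-aligned)
20..24  e  (4B, 4-aligned)
24..48  m17  (24B, 8-aligned)
48..50  m13  (2B, 2-aligned)
50..56  -- tail padding (6B)
sizeof = 56, alignof = 8
— Record2 —
0..4  e  (4B, 4-aligned)
4..6  m13  (2B, 2-aligned)
6..8  -- padding (2B)
8..32  m17  (24B, 8-aligned)
32..36  m0  (4B, 4-aligned)
36..38  m11  (2B, 2-aligned)
38..39  a  (1B, 1-aligned)
39..40  -- padding (1B)
40..42  m18  (2B, 2-aligned)
42..43  m7  (1B, 1-aligned)
43..53  m16  (10B, 1-aligned)
53..56  -- tail padding (3B)
sizeof = 56, alignof = 8
56 − 56 = 0

0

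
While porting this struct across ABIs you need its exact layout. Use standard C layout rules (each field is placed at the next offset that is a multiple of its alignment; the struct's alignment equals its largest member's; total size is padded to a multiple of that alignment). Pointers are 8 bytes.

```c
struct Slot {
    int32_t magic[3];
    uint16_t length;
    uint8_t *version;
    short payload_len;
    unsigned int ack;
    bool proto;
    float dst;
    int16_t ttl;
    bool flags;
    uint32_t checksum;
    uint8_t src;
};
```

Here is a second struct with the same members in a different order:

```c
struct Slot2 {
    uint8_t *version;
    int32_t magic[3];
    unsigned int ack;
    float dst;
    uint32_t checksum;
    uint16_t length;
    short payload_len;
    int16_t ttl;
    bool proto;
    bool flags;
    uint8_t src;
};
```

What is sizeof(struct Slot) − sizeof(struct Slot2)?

0..12  magic  (12B, 4-aligned)
12..14  length  (2B, 2-aligned)
14..16  -- padding (2B)
16..24  version  (8B, 8-aligned)
24..26  payload_len  (2B, 2-aligned)
26..28  -- padding (2B)
28..32  ack  (4B, 4-aligned)
32..33  proto  (1B, 1-aligned)
33..36  -- padding (3B)
36..40  dst  (4B, 4-aligned)
40..42  ttl  (2B, 2-aligned)
42..43  flags  (1B, 1-aligned)
43..44  -- padding (1B)
44..48  checksum  (4B, 4-aligned)
48..49  src  (1B, 1-aligned)
49..56  -- tail padding (7B)
sizeof = 56, alignof = 8
— Slot2 —
0..8  version  (8B, 8-aligned)
8..20  magic  (12B, 4-aligned)
20..24  ack  (4B, 4-aligned)
24..28  dst  (4B, 4-aligned)
28..32  checksum  (4B, 4-aligned)
32..34  length  (2B, 2-aligned)
34..36  payload_len  (2B, 2-aligned)
36..38  ttl  (2B, 2-aligned)
38..39  proto  (1B, 1-aligned)
39..40  flags  (1B, 1-aligned)
40..41  src  (1B, 1-aligned)
41..48  -- tail padding (7B)
sizeof = 48, alignof = 8
56 − 48 = 8

8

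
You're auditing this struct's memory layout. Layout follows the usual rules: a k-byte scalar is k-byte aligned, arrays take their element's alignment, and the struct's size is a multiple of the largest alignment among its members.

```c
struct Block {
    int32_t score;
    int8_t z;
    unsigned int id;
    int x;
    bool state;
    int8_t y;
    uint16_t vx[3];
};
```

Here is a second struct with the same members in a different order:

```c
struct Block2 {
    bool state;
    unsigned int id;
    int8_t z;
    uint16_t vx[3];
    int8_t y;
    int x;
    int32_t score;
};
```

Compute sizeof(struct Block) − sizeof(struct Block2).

-4

score at 0 (size 4, align 4) → ends 4
z at 4 (size 1, align 1) → ends 5
pad 3 to align 4 for id
id at 8 (size 4, align 4) → ends 12
x at 12 (size 4, align 4) → ends 16
state at 16 (size 1, align 1) → ends 17
y at 17 (size 1, align 1) → ends 18
vx at 18 (size 6, align 2) → ends 24
total 24 bytes, alignment 4
— Block2 —
state at 0 (size 1, align 1) → ends 1
pad 3 to align 4 for id
id at 4 (size 4, align 4) → ends 8
z at 8 (size 1, align 1) → ends 9
pad 1 to align 2 for vx
vx at 10 (size 6, align 2) → ends 16
y at 16 (size 1, align 1) → ends 17
pad 3 to align 4 for x
x at 20 (size 4, align 4) → ends 24
score at 24 (size 4, align 4) → ends 28
total 28 bytes, alignment 4
24 − 28 = -4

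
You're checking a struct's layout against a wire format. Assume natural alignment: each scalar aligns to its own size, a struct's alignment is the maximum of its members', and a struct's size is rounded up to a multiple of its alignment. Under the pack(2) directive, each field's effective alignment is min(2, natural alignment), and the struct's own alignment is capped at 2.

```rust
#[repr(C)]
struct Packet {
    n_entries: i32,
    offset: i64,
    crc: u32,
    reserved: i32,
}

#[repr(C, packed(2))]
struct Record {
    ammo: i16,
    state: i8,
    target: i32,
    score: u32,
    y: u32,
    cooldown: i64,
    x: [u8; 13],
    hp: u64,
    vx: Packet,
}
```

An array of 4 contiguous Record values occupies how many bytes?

Packet: 0..4  n_entries  (4B, 4-aligned); 4..8  -- padding (4B); 8..16  offset  (8B, 8-aligned); 16..20  crc  (4B, 4-aligned); 20..24  reserved  (4B, 4-aligned); sizeof = 24, alignof = 8
0..2  ammo  (2B, 2-aligned)
2..3  state  (1B, 1-aligned)
3..4  -- padding (1B)
4..8  target  (4B, 2-aligned)
8..12  score  (4B, 2-aligned)
12..16  y  (4B, 2-aligned)
16..24  cooldown  (8B, 2-aligned)
24..37  x  (13B, 1-aligned)
37..38  -- padding (1B)
38..46  hp  (8B, 2-aligned)
46..70  vx  (24B, 2-aligned)
sizeof = 70, alignof = 2
array of 4: 4 × 70 = 280

280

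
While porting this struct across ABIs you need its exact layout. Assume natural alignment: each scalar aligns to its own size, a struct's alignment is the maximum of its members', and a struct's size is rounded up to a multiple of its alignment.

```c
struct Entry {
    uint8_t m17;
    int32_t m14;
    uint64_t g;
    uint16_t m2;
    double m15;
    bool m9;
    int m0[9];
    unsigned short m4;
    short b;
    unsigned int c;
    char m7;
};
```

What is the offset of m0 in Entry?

36

m17 at 0 (size 1, align 1) → ends 1
pad 3 to align 4 for m14
m14 at 4 (size 4, align 4) → ends 8
g at 8 (size 8, align 8) → ends 16
m2 at 16 (size 2, align 2) → ends 18
pad 6 to align 8 for m15
m15 at 24 (size 8, align 8) → ends 32
m9 at 32 (size 1, align 1) → ends 33
pad 3 to align 4 for m0
m0 at 36 (size 36, align 4) → ends 72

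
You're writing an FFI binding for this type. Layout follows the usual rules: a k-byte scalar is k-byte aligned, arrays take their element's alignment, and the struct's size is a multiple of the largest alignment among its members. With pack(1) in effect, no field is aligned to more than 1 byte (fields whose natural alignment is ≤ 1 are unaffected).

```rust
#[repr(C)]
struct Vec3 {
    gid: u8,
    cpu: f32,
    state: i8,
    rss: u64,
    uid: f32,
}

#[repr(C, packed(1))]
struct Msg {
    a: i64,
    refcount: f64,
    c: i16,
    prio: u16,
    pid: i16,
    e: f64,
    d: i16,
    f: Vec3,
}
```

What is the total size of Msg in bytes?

Vec3: gid at 0 (size 1, align 1) → ends 1; pad 3 to align 4 for cpu; cpu at 4 (size 4, align 4) → ends 8; state at 8 (size 1, align 1) → ends 9; pad 7 to align 8 for rss; rss at 16 (size 8, align 8) → ends 24; uid at 24 (size 4, align 4) → ends 28; tail pad 4 to reach multiple of 8; total 32 bytes, alignment 8
a at 0 (size 8, align 1) → ends 8
refcount at 8 (size 8, align 1) → ends 16
c at 16 (size 2, align 1) → ends 18
prio at 18 (size 2, align 1) → ends 20
pid at 20 (size 2, align 1) → ends 22
e at 22 (size 8, align 1) → ends 30
d at 30 (size 2, align 1) → ends 32
f at 32 (size 32, align 1) → ends 64
total 64 bytes, alignment 1

64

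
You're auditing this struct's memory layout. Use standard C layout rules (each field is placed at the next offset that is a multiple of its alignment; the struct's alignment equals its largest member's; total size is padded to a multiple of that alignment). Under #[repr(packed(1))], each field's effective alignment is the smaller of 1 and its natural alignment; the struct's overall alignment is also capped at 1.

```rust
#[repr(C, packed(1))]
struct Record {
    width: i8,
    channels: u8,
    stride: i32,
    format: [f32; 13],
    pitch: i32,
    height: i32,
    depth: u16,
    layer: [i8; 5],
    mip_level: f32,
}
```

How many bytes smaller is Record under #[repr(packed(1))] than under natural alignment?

natural layout:
  width at 0 (size 1, align 1) → ends 1
  channels at 1 (size 1, align 1) → ends 2
  pad 2 to align 4 for stride
  stride at 4 (size 4, align 4) → ends 8
  format at 8 (size 52, align 4) → ends 60
  pitch at 60 (size 4, align 4) → ends 64
  height at 64 (size 4, align 4) → ends 68
  depth at 68 (size 2, align 2) → ends 70
  layer at 70 (size 5, align 1) → ends 75
  pad 1 to align 4 for mip_level
  mip_level at 76 (size 4, align 4) → ends 80
  total 80 bytes, alignment 4
packed(1) layout:
  width at 0 (size 1, align 1) → ends 1
  channels at 1 (size 1, align 1) → ends 2
  stride at 2 (size 4, align 1) → ends 6
  format at 6 (size 52, align 1) → ends 58
  pitch at 58 (size 4, align 1) → ends 62
  height at 62 (size 4, align 1) → ends 66
  depth at 66 (size 2, align 1) → ends 68
  layer at 68 (size 5, align 1) → ends 73
  mip_level at 73 (size 4, align 1) → ends 77
  total 77 bytes, alignment 1
80 − 77 = 3

3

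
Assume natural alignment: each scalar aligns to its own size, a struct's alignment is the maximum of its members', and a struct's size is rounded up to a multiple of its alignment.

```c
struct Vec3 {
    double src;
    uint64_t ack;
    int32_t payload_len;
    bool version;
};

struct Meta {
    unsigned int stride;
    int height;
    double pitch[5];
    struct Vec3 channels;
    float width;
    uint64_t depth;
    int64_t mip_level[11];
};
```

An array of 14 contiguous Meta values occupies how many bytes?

Vec3: src at 0 (size 8, align 8) → ends 8; ack at 8 (size 8, align 8) → ends 16; payload_len at 16 (size 4, align 4) → ends 20; version at 20 (size 1, align 1) → ends 21; tail pad 3 to reach multiple of 8; total 24 bytes, alignment 8
stride at 0 (size 4, align 4) → ends 4
height at 4 (size 4, align 4) → ends 8
pitch at 8 (size 40, align 8) → ends 48
channels at 48 (size 24, align 8) → ends 72
width at 72 (size 4, align 4) → ends 76
pad 4 to align 8 for depth
depth at 80 (size 8, align 8) → ends 88
mip_level at 88 (size 88, align 8) → ends 176
total 176 bytes, alignment 8
array of 14: 14 × 176 = 2464

2464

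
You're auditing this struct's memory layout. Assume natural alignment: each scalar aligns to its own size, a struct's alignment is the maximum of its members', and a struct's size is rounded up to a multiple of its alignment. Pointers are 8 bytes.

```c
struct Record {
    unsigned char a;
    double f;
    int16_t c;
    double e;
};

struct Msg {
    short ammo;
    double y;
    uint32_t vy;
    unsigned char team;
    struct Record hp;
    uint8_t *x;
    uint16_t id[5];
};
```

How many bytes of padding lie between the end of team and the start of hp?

Record: @0: a [1B, align 1] → 1; +7 pad (align 8); @8: f [8B, align 8] → 16; @16: c [2B, align 2] → 18; +6 pad (align 8); @24: e [8B, align 8] → 32; size 32, align 8
@0: ammo [2B, align 2] → 2
+6 pad (align 8)
@8: y [8B, align 8] → 16
@16: vy [4B, align 4] → 20
@20: team [1B, align 1] → 21
+3 pad (align 8)
@24: hp [32B, align 8] → 56

3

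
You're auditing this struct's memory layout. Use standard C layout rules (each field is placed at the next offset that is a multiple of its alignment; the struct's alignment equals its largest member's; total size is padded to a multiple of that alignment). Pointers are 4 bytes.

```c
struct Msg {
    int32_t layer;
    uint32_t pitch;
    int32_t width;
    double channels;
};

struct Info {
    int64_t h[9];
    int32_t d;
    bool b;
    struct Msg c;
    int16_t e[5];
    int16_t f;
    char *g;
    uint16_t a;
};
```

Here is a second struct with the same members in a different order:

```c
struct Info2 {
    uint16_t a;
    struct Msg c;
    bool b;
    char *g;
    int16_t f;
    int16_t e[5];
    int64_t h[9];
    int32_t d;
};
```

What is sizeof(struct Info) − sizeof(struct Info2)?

Msg: 0..4  layer  (4B, 4-aligned); 4..8  pitch  (4B, 4-aligned); 8..12  width  (4B, 4-aligned); 12..16  -- padding (4B); 16..24  channels  (8B, 8-aligned); sizeof = 24, alignof = 8
0..72  h  (72B, 8-aligned)
72..76  d  (4B, 4-aligned)
76..77  b  (1B, 1-aligned)
77..80  -- padding (3B)
80..104  c  (24B, 8-aligned)
104..114  e  (10B, 2-aligned)
114..116  f  (2B, 2-aligned)
116..120  g  (4B, 4-aligned)
120..122  a  (2B, 2-aligned)
122..128  -- tail padding (6B)
sizeof = 128, alignof = 8
— Info2 —
0..2  a  (2B, 2-aligned)
2..8  -- padding (6B)
8..32  c  (24B, 8-aligned)
32..33  b  (1B, 1-aligned)
33..36  -- padding (3B)
36..40  g  (4B, 4-aligned)
40..42  f  (2B, 2-aligned)
42..52  e  (10B, 2-aligned)
52..56  -- padding (4B)
56..128  h  (72B, 8-aligned)
128..132  d  (4B, 4-aligned)
132..136  -- tail padding (4B)
sizeof = 136, alignof = 8
128 − 136 = -8

-8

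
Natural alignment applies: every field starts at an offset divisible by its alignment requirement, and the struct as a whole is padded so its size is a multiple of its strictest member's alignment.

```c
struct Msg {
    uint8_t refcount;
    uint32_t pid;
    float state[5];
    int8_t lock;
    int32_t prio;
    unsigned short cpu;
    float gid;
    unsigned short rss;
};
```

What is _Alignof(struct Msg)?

4

member alignments: refcount=1, pid=4, state=4, lock=1, prio=4, cpu=2, gid=4, rss=2
max = 4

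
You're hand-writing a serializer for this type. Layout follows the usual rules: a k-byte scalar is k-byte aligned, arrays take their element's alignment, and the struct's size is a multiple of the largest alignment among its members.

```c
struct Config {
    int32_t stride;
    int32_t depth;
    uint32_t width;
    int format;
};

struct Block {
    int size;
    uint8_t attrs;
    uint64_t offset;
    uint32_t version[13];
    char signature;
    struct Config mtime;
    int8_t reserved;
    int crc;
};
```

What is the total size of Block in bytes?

96

Config: @0: stride [4B, align 4] → 4; @4: depth [4B, align 4] → 8; @8: width [4B, align 4] → 12; @12: format [4B, align 4] → 16; size 16, align 4
@0: size [4B, align 4] → 4
@4: attrs [1B, align 1] → 5
+3 pad (align 8)
@8: offset [8B, align 8] → 16
@16: version [52B, align 4] → 68
@68: signature [1B, align 1] → 69
+3 pad (align 4)
@72: mtime [16B, align 4] → 88
@88: reserved [1B, align 1] → 89
+3 pad (align 4)
@92: crc [4B, align 4] → 96
size 96, align 8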